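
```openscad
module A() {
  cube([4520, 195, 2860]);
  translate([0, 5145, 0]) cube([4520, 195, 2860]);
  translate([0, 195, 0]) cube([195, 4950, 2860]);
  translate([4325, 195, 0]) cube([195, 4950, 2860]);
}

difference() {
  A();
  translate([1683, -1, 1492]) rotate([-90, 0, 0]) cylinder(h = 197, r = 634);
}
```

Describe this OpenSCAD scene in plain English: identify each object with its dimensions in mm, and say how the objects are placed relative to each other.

A is a box-shaped house frame (walls only): outside footprint 4520×5340 mm, wall height 2860 mm, wall thickness 195 mm. The two y-facing walls run the full x-width; the two x-facing walls fit between the inner faces of the y-facing walls.

The house frame has a circular hole of radius 634 mm through its front wall, centred at (x = 1683, z = 1492).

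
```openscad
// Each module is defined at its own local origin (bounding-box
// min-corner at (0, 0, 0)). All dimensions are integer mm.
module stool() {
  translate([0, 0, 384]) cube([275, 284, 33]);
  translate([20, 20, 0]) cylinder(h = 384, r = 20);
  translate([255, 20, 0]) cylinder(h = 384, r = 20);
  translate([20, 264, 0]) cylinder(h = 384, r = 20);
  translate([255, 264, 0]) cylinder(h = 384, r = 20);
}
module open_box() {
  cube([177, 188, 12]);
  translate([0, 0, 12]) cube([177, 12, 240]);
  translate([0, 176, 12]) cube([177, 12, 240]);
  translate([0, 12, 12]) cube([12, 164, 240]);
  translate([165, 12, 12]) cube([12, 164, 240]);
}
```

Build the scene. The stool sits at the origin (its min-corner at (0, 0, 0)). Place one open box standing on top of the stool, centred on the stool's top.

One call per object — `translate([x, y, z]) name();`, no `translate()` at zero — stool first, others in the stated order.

stool();
translate([49, 48, 417]) open_box();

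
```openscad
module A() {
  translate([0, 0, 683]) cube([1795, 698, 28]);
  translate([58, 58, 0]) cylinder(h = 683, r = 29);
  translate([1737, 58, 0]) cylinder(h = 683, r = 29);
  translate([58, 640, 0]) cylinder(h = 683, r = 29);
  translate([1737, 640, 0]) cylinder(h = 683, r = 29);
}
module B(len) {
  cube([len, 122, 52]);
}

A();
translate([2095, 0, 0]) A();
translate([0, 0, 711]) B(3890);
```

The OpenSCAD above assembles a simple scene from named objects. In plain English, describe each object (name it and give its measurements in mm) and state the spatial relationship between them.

A is a rectangular dining table. The top is 1795×698×28 mm with its upper surface at z = 711 mm. It stands on four round legs of 58 mm diameter, each leg's bounding box inset 29 mm from the nearest pair of top edges, running from the floor to the underside of the top.

B is a rectangular beam 3890 mm long (x), 122 mm deep (y), 52 mm thick (z).

The beam spans the tops of two tables placed 300 mm apart, resting at z = 711 mm.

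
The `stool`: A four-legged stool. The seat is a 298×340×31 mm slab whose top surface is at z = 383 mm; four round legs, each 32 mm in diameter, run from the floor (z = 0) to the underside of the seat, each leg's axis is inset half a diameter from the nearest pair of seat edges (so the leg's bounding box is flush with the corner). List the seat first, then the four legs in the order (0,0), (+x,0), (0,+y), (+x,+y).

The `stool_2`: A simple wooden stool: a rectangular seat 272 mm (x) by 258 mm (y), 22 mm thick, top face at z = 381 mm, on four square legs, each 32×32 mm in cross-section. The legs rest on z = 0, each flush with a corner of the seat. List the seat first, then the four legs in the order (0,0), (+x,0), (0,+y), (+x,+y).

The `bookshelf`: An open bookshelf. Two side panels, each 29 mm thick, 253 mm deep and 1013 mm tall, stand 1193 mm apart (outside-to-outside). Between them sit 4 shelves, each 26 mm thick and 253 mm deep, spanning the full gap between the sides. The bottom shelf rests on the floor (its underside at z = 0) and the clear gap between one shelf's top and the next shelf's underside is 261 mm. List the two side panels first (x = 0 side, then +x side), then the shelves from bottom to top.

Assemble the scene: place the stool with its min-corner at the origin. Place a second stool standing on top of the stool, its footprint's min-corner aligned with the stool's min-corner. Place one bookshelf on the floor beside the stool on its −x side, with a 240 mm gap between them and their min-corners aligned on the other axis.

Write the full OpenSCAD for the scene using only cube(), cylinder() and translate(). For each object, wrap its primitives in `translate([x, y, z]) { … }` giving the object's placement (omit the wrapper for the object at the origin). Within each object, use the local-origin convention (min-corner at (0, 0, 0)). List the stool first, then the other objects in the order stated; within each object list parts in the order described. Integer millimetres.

translate([0, 0, 352]) cube([298, 340, 31]);
translate([16, 16, 0]) cylinder(h = 352, r = 16);
translate([282, 16, 0]) cylinder(h = 352, r = 16);
translate([16, 324, 0]) cylinder(h = 352, r = 16);
translate([282, 324, 0]) cylinder(h = 352, r = 16);
translate([0, 0, 383]) {
  translate([0, 0, 359]) cube([272, 258, 22]);
  cube([32, 32, 359]);
  translate([240, 0, 0]) cube([32, 32, 359]);
  translate([0, 226, 0]) cube([32, 32, 359]);
  translate([240, 226, 0]) cube([32, 32, 359]);
}
translate([-1433, 0, 0]) {
  cube([29, 253, 1013]);
  translate([1164, 0, 0]) cube([29, 253, 1013]);
  translate([29, 0, 0]) cube([1135, 253, 26]);
  translate([29, 0, 287]) cube([1135, 253, 26]);
  translate([29, 0, 574]) cube([1135, 253, 26]);
  translate([29, 0, 861]) cube([1135, 253, 26]);
}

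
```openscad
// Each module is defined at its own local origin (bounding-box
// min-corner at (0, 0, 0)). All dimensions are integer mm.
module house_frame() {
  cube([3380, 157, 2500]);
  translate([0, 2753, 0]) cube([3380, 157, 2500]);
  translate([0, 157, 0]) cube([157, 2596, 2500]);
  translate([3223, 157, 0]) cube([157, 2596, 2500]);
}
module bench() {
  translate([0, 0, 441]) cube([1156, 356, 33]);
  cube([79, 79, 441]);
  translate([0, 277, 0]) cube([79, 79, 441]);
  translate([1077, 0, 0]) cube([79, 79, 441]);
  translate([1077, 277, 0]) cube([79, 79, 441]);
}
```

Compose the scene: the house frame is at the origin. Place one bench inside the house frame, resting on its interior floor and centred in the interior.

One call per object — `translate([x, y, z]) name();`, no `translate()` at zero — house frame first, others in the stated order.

house_frame();
translate([1112, 1277, 0]) bench();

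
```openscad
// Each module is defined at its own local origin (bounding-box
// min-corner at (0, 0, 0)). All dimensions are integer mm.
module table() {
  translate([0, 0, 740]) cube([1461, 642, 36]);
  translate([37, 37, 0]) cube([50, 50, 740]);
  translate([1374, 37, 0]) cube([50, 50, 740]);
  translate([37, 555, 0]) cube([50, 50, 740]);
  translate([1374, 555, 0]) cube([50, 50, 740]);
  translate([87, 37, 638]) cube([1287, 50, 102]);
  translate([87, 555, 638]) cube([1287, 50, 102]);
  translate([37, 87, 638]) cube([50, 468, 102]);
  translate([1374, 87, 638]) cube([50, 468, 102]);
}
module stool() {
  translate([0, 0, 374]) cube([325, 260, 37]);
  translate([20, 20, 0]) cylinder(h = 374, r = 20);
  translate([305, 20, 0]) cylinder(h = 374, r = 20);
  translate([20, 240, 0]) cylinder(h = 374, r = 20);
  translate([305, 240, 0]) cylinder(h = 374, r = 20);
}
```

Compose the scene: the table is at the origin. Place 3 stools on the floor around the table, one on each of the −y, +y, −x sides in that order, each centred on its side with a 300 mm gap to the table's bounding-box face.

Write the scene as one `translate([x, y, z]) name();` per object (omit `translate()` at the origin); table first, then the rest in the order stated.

table();
translate([568, -560, 0]) stool();
translate([568, 942, 0]) stool();
translate([-625, 191, 0]) stool();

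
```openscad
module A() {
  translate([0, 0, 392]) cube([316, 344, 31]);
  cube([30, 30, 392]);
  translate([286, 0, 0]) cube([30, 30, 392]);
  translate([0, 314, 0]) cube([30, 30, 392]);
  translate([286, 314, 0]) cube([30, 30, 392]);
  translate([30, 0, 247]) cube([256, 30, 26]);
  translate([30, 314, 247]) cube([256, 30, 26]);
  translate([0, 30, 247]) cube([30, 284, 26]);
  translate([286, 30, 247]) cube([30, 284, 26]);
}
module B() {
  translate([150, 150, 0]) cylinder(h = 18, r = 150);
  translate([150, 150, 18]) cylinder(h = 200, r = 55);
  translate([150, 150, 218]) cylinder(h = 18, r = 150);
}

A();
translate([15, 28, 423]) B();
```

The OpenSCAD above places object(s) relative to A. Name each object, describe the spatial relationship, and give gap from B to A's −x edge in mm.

The spool's min-x is at 15; the stool's min-x is 0; gap = 15 mm.

A is a stool. B is a spool. The spool is on top of the stool. The gap from the spool to the stool's −x edge is 15 mm.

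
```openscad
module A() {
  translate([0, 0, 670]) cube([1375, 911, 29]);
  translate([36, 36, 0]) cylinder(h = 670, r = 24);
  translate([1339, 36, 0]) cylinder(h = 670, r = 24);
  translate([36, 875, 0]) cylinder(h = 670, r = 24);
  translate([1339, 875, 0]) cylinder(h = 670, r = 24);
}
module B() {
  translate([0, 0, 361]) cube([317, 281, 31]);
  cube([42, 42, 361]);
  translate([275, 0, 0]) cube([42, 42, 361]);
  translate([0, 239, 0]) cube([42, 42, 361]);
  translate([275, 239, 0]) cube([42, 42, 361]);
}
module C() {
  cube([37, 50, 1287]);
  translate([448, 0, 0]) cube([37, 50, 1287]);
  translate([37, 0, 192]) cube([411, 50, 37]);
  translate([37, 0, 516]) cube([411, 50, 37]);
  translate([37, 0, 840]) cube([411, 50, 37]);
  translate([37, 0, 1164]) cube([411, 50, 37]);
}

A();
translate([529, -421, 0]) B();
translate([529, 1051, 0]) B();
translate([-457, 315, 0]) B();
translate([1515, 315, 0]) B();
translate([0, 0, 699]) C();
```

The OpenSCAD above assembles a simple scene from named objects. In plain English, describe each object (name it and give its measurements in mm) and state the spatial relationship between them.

A is a rectangular dining table. The top is 1375×911×29 mm with its upper surface at z = 699 mm. It stands on four round legs of 48 mm diameter, each leg's bounding box inset 12 mm from the nearest pair of top edges, running from the floor to the underside of the top.

B is a four-legged stool. The seat is a 317×281×31 mm slab whose top surface is at z = 392 mm; four square legs, each 42×42 mm in cross-section, run from the floor (z = 0) to the underside of the seat, each flush with a corner of the seat.

C is a wooden ladder with two side rails of 37×50 mm section and 1287 mm height, set 485 mm apart overall. Between them run 4 rectangular rungs (50 mm deep, 37 mm thick), front faces flush with the rails' −y face. The bottom of the first rung is 192 mm above the floor and each subsequent rung is 324 mm higher than the one below.

Four stools sit around the table at the −y, +y, −x, +x sides. The ladder is on top of the table.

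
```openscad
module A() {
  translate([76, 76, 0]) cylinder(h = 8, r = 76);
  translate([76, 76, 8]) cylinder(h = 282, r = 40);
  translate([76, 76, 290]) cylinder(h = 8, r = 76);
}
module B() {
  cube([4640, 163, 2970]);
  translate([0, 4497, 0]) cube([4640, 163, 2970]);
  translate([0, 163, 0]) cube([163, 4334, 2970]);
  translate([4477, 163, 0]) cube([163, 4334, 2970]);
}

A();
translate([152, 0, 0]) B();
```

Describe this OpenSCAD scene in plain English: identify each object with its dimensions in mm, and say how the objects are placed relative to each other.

A is a spool: two coaxial disc flanges of radius 76 mm and thickness 8 mm, joined by a core cylinder of radius 40 mm and height 282 mm. The lower flange rests on z = 0 and the three cylinders share a vertical axis.

B is a box-shaped house frame (walls only): outside footprint 4640×4660 mm, wall height 2970 mm, wall thickness 163 mm. The two y-facing walls run the full x-width; the two x-facing walls fit between the inner faces of the y-facing walls.

The house frame is against the spool's +x side, with their −y faces flush.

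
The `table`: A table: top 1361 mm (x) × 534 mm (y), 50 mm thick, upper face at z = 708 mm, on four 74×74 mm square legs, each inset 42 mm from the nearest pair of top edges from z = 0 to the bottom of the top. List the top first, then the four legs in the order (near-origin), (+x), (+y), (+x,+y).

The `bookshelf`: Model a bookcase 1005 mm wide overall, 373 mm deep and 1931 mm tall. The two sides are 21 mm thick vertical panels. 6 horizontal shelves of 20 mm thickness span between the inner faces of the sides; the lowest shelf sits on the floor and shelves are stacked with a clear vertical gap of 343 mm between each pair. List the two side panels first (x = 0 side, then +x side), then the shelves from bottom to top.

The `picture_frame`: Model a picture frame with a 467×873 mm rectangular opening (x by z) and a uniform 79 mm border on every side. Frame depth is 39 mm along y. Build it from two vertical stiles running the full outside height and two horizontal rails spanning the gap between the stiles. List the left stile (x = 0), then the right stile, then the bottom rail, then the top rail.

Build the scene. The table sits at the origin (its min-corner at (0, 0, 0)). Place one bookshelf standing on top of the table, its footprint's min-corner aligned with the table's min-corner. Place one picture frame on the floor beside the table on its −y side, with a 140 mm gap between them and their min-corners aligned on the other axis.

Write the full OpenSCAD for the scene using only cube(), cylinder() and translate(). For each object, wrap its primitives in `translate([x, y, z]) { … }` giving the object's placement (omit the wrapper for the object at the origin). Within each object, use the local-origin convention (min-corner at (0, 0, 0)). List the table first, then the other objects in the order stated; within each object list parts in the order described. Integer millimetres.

translate([0, 0, 658]) cube([1361, 534, 50]);
translate([42, 42, 0]) cube([74, 74, 658]);
translate([1245, 42, 0]) cube([74, 74, 658]);
translate([42, 418, 0]) cube([74, 74, 658]);
translate([1245, 418, 0]) cube([74, 74, 658]);
translate([0, 0, 708]) {
  cube([21, 373, 1931]);
  translate([984, 0, 0]) cube([21, 373, 1931]);
  translate([21, 0, 0]) cube([963, 373, 20]);
  translate([21, 0, 363]) cube([963, 373, 20]);
  translate([21, 0, 726]) cube([963, 373, 20]);
  translate([21, 0, 1089]) cube([963, 373, 20]);
  translate([21, 0, 1452]) cube([963, 373, 20]);
  translate([21, 0, 1815]) cube([963, 373, 20]);
}
translate([0, -179, 0]) {
  cube([79, 39, 1031]);
  translate([546, 0, 0]) cube([79, 39, 1031]);
  translate([79, 0, 0]) cube([467, 39, 79]);
  translate([79, 0, 952]) cube([467, 39, 79]);
}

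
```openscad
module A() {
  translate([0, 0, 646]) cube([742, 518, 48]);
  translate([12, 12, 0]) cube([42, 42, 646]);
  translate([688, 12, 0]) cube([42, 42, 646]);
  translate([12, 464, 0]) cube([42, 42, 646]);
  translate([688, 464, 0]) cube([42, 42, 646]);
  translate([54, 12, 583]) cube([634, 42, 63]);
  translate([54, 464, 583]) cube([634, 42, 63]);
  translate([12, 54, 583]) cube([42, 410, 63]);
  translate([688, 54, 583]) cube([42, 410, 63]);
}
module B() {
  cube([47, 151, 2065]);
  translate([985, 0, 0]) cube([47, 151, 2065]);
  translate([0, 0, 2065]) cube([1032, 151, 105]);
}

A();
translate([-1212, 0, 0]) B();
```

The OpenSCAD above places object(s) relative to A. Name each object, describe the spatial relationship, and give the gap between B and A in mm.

A is a table. B is a door frame. The door frame is on the floor beside the table on its −x side. The gap between the door frame and the table is 180 mm.

The door frame's nearest face is 180 mm from the table's −x face.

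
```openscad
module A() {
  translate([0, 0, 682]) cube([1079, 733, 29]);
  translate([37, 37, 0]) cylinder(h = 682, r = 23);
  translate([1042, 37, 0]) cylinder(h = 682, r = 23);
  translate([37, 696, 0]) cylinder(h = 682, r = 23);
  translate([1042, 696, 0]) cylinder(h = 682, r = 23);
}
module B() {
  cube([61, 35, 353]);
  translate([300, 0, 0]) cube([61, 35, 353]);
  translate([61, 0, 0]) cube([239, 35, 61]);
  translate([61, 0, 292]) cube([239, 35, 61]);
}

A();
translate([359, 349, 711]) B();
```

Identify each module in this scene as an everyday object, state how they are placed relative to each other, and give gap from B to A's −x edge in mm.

The picture frame's min-x is at 359; the table's min-x is 0; gap = 359 mm.

A is a table. B is a picture frame. The picture frame is on top of the table, centred. The gap from the picture frame to the table's −x edge is 359 mm.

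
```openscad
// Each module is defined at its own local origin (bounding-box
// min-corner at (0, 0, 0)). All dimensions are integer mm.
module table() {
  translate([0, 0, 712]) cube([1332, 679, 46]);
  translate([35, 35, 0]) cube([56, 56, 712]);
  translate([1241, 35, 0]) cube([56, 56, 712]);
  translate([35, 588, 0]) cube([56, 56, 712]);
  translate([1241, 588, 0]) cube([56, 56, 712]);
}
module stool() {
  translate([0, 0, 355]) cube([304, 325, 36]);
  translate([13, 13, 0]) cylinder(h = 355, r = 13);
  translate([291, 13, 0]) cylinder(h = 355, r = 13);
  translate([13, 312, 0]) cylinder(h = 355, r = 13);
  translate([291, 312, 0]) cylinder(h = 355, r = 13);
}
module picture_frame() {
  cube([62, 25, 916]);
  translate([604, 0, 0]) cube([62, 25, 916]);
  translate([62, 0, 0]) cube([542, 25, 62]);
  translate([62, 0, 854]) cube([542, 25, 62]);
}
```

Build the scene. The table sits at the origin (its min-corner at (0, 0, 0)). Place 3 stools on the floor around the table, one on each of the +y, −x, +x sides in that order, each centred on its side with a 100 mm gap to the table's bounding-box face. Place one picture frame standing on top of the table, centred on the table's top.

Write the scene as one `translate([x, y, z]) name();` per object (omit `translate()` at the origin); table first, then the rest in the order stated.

table();
translate([514, 779, 0]) stool();
translate([-404, 177, 0]) stool();
translate([1432, 177, 0]) stool();
translate([333, 327, 758]) picture_frame();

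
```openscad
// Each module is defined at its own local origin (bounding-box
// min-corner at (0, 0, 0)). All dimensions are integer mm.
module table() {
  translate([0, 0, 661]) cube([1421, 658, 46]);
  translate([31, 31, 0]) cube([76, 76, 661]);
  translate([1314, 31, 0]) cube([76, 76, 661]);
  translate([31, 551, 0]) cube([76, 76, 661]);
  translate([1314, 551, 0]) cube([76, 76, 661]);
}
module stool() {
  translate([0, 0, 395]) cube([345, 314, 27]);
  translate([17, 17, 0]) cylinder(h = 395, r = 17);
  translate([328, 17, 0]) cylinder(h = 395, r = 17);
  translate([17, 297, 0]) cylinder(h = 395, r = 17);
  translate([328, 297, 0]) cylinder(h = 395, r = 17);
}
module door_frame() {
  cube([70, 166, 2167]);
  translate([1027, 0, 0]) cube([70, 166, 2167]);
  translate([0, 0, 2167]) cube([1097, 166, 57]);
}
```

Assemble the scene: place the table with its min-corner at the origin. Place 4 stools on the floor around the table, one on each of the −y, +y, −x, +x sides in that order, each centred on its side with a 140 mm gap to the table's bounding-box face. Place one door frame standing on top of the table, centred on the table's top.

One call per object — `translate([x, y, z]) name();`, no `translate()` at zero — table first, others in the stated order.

table();
translate([538, -454, 0]) stool();
translate([538, 798, 0]) stool();
translate([-485, 172, 0]) stool();
translate([1561, 172, 0]) stool();
translate([162, 246, 707]) door_frame();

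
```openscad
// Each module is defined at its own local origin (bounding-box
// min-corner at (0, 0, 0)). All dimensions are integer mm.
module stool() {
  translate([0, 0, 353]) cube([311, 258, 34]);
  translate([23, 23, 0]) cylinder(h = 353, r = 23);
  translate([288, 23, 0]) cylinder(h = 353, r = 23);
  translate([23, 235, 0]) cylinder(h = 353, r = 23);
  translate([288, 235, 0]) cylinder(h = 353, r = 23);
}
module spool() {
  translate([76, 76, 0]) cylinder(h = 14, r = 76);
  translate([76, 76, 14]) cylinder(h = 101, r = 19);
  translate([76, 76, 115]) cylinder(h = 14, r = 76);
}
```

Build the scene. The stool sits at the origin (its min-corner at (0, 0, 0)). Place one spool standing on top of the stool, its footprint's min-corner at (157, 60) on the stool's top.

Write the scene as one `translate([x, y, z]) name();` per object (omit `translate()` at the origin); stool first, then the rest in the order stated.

stool();
translate([157, 60, 387]) spool();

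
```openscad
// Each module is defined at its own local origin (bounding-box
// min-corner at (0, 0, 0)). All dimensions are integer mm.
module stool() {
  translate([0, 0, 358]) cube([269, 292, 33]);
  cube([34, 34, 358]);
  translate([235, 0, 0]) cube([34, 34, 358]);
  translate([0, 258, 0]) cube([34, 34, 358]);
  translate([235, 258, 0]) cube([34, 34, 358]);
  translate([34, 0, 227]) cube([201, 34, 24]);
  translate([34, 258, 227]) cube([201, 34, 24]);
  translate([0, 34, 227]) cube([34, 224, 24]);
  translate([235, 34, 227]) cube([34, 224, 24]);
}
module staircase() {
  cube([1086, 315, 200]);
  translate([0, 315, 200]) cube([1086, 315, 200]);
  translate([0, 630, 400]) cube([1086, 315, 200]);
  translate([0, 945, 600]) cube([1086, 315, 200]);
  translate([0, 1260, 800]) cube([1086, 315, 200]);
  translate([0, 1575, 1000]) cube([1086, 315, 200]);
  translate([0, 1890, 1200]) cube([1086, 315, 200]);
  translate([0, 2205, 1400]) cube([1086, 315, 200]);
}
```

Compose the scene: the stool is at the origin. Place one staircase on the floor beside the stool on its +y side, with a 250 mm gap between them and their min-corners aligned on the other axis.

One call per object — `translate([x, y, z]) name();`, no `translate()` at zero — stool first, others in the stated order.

stool();
translate([0, 542, 0]) staircase();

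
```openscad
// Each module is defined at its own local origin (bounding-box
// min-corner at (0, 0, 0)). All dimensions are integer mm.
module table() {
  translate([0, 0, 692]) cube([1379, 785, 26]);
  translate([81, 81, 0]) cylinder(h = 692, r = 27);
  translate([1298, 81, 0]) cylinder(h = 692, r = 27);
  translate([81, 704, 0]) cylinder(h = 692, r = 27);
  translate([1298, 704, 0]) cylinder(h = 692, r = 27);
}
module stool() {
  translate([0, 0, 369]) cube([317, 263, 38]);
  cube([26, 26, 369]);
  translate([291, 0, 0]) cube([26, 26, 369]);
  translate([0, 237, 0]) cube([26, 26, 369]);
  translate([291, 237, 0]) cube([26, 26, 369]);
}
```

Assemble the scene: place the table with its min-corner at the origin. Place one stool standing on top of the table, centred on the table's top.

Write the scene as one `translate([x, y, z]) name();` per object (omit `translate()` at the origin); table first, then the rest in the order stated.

table();
translate([531, 261, 718]) stool();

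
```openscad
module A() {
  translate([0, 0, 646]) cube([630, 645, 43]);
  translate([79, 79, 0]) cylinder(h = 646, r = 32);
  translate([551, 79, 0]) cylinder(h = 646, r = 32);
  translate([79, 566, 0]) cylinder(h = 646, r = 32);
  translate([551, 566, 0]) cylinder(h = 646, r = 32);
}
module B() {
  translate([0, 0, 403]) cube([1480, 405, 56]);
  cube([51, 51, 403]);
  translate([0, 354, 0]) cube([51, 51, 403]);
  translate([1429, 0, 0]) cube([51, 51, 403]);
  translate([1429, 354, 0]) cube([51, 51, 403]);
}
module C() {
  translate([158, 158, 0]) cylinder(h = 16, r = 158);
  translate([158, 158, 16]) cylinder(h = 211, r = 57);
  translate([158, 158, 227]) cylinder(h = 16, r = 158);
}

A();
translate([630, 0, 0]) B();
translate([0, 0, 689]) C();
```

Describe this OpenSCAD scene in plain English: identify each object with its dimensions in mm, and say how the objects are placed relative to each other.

A is a table with a 630×645 mm rectangular top, 43 mm thick, top surface at z = 689 mm, supported by four round legs of 64 mm diameter, each leg's bounding box inset 47 mm from the nearest pair of top edges, running from the floor.

B is a bench: a 1480×405 mm seat slab, 56 mm thick, top at z = 459 mm, on four 51×51 mm square legs flush with the seat corners and standing on z = 0.

C is a spool: two coaxial disc flanges of radius 158 mm and thickness 16 mm, joined by a core cylinder of radius 57 mm and height 211 mm. The lower flange rests on z = 0 and the three cylinders share a vertical axis.

The bench is against the table's +x side, with their −y faces flush. The spool is on top of the table.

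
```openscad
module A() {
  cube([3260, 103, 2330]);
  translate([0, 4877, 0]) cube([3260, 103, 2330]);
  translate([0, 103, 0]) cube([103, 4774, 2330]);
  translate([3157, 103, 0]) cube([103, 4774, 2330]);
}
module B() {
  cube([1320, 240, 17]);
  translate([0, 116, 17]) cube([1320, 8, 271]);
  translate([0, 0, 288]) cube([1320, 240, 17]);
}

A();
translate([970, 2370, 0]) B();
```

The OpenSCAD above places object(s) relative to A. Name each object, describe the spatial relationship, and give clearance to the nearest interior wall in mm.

Clearances: x = 867, y = 2267; minimum 867 mm.

A is a house frame. B is an I-beam. The I-beam sits inside the house frame, centred. The clearance to the nearest interior wall is 867 mm.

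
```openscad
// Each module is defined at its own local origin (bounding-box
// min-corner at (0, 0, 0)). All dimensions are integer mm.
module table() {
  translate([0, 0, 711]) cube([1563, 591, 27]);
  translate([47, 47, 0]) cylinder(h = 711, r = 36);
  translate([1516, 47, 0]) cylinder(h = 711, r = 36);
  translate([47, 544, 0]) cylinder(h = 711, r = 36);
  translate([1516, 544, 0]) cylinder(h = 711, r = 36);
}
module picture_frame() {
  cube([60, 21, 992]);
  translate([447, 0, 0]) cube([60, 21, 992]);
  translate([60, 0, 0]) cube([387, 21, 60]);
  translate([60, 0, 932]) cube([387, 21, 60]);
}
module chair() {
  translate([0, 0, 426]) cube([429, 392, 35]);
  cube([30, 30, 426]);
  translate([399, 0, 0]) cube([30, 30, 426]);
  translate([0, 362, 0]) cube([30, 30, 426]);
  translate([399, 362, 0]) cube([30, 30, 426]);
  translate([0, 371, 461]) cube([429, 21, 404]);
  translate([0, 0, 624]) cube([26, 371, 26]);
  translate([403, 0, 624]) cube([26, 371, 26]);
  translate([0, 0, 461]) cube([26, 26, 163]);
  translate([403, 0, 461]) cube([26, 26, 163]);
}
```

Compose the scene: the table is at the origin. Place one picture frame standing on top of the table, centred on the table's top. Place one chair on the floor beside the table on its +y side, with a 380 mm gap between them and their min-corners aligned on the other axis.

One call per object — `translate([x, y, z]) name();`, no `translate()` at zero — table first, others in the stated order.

table();
translate([528, 285, 738]) picture_frame();
translate([0, 971, 0]) chair();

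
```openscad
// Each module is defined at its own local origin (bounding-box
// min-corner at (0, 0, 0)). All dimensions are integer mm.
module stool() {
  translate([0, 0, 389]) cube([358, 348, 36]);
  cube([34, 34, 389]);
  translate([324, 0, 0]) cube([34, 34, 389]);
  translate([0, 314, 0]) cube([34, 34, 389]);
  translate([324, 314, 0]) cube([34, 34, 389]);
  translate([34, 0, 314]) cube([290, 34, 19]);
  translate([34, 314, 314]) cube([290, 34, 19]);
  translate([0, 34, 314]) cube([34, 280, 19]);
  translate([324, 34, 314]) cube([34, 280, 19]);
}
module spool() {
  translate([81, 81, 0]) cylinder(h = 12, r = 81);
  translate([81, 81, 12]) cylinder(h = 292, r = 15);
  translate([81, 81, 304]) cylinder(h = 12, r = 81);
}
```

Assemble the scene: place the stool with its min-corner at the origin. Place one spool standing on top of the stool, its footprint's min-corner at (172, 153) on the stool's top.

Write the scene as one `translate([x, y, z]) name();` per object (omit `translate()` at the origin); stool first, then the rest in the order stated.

stool();
translate([172, 153, 425]) spool();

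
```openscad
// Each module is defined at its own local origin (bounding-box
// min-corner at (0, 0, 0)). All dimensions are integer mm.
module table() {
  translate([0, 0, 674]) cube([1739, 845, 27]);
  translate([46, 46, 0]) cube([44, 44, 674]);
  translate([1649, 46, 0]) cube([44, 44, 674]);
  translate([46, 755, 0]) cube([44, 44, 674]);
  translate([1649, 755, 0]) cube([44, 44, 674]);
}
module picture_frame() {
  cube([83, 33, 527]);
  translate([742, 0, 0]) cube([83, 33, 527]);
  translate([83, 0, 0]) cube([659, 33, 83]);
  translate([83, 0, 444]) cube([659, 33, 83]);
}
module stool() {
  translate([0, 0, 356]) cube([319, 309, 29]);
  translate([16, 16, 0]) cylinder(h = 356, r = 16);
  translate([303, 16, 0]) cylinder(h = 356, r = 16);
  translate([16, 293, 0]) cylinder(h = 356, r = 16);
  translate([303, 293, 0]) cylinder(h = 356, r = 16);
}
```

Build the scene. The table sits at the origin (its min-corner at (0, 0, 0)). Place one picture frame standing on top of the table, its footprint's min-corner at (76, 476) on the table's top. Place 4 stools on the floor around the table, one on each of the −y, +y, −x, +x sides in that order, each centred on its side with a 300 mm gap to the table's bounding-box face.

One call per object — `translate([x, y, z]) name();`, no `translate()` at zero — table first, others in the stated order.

table();
translate([76, 476, 701]) picture_frame();
translate([710, -609, 0]) stool();
translate([710, 1145, 0]) stool();
translate([-619, 268, 0]) stool();
translate([2039, 268, 0]) stool();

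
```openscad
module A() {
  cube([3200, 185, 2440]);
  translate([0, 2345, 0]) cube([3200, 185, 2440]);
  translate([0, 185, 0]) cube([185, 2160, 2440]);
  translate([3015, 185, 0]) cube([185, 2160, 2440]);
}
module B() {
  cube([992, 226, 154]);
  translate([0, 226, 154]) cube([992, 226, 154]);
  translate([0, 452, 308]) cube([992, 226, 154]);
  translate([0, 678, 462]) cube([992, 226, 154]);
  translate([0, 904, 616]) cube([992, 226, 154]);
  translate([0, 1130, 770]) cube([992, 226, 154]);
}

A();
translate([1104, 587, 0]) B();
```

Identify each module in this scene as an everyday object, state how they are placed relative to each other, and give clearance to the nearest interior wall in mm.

A is a house frame. B is a staircase. The staircase sits inside the house frame, centred. The clearance to the nearest interior wall is 402 mm.

Clearances: x = 919, y = 402; minimum 402 mm.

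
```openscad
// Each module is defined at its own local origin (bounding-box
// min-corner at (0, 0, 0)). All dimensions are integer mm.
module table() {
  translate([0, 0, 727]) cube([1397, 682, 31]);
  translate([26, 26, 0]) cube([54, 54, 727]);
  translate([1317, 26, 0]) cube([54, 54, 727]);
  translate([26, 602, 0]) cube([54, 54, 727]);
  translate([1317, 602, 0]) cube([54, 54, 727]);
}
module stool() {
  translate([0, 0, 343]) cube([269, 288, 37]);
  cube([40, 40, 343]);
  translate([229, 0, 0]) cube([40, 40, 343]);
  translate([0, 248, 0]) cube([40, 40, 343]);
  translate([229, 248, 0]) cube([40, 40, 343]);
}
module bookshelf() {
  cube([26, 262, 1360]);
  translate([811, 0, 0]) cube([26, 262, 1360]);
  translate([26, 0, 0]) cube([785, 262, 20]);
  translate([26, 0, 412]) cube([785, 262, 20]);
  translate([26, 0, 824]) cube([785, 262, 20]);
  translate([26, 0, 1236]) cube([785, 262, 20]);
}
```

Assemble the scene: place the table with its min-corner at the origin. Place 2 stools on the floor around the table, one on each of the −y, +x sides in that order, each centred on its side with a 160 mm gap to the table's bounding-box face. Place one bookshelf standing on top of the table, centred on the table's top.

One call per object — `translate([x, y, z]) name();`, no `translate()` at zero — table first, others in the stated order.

table();
translate([564, -448, 0]) stool();
translate([1557, 197, 0]) stool();
translate([280, 210, 758]) bookshelf();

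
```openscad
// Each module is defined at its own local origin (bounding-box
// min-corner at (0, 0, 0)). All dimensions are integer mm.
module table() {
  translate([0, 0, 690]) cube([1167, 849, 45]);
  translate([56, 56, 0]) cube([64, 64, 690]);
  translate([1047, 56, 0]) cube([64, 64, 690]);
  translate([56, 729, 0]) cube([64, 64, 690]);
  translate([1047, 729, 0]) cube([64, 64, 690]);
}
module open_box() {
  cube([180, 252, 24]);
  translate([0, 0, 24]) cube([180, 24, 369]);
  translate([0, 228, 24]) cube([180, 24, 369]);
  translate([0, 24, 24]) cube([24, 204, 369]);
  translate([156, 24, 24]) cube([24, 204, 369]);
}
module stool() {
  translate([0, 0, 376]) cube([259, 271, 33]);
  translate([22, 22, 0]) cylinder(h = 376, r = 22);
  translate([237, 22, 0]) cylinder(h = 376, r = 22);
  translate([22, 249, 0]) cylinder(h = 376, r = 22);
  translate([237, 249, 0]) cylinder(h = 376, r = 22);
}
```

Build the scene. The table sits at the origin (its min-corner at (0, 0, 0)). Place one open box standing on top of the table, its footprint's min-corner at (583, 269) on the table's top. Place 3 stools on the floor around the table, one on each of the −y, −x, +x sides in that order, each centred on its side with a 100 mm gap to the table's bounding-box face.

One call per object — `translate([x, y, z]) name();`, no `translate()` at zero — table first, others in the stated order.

table();
translate([583, 269, 735]) open_box();
translate([454, -371, 0]) stool();
translate([-359, 289, 0]) stool();
translate([1267, 289, 0]) stool();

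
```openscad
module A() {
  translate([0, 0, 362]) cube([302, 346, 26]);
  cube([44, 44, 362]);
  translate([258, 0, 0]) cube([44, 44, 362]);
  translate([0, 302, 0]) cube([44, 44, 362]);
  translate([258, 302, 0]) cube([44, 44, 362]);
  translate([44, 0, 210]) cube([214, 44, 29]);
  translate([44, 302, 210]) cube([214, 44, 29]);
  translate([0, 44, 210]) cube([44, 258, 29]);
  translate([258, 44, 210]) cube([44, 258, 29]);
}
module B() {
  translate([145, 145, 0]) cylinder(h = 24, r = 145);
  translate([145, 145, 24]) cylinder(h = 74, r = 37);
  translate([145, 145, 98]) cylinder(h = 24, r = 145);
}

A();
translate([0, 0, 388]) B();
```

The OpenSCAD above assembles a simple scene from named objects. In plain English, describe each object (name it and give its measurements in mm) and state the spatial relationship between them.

A is a four-legged stool. The seat is 302×346 mm, 26 mm thick, top at z = 388 mm. It stands on four square legs, each 44×44 mm in cross-section, from z = 0 to the seat underside, each flush with a corner of the seat. Four stretchers, 44 mm wide and 29 mm tall, connect adjacent legs with their undersides at z = 210 mm, each running between the inner faces of the legs it joins and aligned with the legs' outer faces on the other axis.

B is a spool: two coaxial disc flanges of radius 145 mm and thickness 24 mm, joined by a core cylinder of radius 37 mm and height 74 mm. The lower flange rests on z = 0 and the three cylinders share a vertical axis.

The spool is on top of the stool.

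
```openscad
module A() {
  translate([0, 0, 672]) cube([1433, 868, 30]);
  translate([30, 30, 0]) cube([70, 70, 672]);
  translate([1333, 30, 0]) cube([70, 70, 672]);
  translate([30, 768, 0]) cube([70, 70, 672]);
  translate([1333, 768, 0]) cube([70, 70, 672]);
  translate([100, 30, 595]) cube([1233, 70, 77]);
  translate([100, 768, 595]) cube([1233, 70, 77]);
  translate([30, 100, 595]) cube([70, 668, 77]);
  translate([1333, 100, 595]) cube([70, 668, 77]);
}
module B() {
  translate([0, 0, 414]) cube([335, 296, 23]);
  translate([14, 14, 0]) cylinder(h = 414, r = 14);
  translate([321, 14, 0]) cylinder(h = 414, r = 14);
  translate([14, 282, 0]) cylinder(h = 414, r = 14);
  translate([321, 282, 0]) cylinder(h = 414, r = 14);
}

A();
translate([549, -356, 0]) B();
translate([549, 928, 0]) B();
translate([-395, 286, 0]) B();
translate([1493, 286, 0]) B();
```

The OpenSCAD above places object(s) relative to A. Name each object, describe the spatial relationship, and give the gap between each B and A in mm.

A is a table. B is a stool. Four stools sit around the table at the −y, +y, −x, +x sides. The gap between each stool and the table is 60 mm.

Each stool's nearest face is 60 mm from the table's bounding box.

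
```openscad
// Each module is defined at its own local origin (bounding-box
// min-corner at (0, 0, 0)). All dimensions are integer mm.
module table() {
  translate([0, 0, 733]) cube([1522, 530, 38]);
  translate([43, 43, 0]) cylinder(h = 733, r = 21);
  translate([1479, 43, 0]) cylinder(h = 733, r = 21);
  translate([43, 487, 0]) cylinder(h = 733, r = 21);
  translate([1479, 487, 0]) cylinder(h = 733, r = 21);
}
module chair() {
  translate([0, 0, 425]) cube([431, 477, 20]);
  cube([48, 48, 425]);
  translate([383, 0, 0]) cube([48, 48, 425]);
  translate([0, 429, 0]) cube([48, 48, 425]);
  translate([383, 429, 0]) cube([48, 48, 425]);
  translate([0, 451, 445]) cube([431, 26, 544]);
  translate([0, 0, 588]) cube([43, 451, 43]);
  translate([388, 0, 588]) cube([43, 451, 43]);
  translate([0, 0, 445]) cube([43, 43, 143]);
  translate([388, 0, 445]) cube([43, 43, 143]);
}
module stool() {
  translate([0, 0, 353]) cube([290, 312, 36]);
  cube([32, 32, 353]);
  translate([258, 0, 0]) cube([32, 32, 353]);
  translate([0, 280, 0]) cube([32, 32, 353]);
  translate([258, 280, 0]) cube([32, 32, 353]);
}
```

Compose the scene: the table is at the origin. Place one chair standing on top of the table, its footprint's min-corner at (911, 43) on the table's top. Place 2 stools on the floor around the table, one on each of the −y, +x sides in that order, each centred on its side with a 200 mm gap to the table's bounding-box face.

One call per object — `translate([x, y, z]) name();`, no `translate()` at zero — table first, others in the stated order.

table();
translate([911, 43, 771]) chair();
translate([616, -512, 0]) stool();
translate([1722, 109, 0]) stool();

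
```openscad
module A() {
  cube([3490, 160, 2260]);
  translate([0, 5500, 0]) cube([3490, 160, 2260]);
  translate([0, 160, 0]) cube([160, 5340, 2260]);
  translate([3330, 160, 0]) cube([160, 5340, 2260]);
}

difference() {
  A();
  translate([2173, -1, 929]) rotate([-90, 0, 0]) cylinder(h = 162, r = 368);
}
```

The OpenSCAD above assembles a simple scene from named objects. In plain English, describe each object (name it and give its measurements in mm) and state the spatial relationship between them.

A is a box-shaped house frame (walls only): outside footprint 3490×5660 mm, wall height 2260 mm, wall thickness 160 mm. The two y-facing walls run the full x-width; the two x-facing walls fit between the inner faces of the y-facing walls.

The house frame has a circular hole of radius 368 mm through its front wall, centred at (x = 2173, z = 929).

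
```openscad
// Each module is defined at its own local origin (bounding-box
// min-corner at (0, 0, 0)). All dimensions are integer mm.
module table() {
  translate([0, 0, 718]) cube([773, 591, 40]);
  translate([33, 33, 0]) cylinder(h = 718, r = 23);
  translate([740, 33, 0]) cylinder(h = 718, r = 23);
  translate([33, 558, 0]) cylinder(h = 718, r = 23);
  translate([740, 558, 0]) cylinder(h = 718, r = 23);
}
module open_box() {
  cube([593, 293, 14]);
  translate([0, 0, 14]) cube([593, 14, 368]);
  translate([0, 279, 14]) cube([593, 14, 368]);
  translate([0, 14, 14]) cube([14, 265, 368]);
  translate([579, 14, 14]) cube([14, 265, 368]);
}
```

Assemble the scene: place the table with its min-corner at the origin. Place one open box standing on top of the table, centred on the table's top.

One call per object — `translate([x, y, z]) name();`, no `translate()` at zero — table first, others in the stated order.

table();
translate([90, 149, 758]) open_box();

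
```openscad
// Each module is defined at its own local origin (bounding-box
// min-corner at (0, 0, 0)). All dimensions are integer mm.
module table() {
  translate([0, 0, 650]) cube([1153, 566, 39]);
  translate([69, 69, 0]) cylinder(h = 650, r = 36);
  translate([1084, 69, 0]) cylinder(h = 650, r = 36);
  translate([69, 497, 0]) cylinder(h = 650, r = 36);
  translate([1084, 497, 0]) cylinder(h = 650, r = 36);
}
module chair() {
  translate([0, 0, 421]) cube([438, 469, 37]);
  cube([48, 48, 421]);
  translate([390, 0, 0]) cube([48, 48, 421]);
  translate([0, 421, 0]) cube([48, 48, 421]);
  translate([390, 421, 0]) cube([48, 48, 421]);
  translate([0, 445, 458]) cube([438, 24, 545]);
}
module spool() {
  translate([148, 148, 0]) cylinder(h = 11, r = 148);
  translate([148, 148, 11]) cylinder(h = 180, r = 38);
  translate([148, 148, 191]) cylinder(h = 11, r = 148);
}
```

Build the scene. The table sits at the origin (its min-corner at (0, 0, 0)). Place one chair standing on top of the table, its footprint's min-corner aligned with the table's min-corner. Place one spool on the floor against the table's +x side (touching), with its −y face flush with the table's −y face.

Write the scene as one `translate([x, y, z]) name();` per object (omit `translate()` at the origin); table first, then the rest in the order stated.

table();
translate([0, 0, 689]) chair();
translate([1153, 0, 0]) spool();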